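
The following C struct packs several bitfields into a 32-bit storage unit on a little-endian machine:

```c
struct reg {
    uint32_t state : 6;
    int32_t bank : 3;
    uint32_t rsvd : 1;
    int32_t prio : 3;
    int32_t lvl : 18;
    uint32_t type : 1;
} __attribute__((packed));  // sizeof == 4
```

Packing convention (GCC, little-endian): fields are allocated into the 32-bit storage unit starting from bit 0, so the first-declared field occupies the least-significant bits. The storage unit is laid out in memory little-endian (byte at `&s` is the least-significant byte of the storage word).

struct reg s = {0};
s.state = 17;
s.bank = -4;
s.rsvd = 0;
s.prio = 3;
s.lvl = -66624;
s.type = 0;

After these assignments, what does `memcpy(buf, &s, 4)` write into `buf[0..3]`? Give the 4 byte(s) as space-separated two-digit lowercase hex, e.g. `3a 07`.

state:6 = 17 → 0x11 << 0 → word 0x00000011
bank:3 = -4 → 0x4 << 6 → word 0x00000111
rsvd:1 = 0 → 0x0 << 9 → word 0x00000111
prio:3 = 3 → 0x3 << 10 → word 0x00000d11
lvl:18 = -66624 → 0x2fbc0 << 13 → word 0x5f780d11
type:1 = 0 → 0x0 << 31 → word 0x5f780d11
word = 0x5f780d11 → little-endian bytes:
  [0]=0x11  [1]=0x0d  [2]=0x78  [3]=0x5f

11 0d 78 5f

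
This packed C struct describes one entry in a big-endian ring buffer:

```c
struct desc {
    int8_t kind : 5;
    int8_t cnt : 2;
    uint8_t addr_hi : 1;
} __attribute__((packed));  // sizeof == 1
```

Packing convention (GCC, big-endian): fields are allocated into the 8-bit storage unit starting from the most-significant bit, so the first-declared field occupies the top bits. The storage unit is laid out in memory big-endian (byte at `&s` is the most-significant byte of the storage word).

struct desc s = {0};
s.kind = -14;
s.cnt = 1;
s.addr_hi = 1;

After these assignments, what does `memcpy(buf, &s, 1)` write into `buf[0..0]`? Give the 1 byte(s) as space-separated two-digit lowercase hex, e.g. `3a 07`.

93

kind:5 = -14 → 0x12 << 3 → word 0x90
cnt:2 = 1 → 0x1 << 1 → word 0x92
addr_hi:1 = 1 → 0x1 << 0 → word 0x93
word = 0x93 → big-endian bytes:
  [0]=0x93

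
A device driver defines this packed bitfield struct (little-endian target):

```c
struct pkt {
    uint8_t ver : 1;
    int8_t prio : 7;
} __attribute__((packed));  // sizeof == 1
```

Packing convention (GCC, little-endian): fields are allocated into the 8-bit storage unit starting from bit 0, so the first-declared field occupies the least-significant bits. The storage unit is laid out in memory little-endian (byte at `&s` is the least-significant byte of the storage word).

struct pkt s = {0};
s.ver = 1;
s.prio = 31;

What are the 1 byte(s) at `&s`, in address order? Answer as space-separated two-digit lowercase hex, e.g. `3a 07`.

[0+:1] ver=1 & 0x1 = 0x1; word=0x01
[1+:7] prio=31 & 0x7f = 0x1f; word=0x3f
word = 0x3f → little-endian bytes:
  [0]=0x3f

3f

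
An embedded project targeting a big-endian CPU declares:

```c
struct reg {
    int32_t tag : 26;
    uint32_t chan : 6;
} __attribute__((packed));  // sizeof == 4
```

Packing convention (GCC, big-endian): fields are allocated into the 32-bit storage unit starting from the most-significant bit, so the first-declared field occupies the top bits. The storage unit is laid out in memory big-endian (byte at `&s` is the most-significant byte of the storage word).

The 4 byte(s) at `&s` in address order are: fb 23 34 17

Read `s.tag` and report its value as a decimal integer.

-1274672

[0]=0xfb [1]=0x23 [2]=0x34 [3]=0x17 (big-endian) → word 0xfb233417
tag [6+:26] = (word>>6) & 0x3ffffff = 65834192  ←
chan [0+:6] = (word>>0) & 0x3f = 23
tag signed 26b, MSB=1: 65834192 - 67108864 = -1274672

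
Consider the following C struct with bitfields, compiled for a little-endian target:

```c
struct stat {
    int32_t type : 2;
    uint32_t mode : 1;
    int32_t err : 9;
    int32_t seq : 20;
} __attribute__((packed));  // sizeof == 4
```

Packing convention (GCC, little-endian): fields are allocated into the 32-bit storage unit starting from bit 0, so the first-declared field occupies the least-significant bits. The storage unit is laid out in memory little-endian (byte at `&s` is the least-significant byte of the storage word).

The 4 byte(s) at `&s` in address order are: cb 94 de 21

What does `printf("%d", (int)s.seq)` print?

[0]=0xcb [1]=0x94 [2]=0xde [3]=0x21 (little-endian) → word 0x21de94cb
type:2 @ bit 0 → (0x21de94cb>>0)&0x3 = 0x3
mode:1 @ bit 2 → (0x21de94cb>>2)&0x1 = 0x0
err:9 @ bit 3 → (0x21de94cb>>3)&0x1ff = 0x99
seq:20 @ bit 12 → (0x21de94cb>>12)&0xfffff = 0x21de9  ←
seq signed 20b, MSB=0: value = 138729

138729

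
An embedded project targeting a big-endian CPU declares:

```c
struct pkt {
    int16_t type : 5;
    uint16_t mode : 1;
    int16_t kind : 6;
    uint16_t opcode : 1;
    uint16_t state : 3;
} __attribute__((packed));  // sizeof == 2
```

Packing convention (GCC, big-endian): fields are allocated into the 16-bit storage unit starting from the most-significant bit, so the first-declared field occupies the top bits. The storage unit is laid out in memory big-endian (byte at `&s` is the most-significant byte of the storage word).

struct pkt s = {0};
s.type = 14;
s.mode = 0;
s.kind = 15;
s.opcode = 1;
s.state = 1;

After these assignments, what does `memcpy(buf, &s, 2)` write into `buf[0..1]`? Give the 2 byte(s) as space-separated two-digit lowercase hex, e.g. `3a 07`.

[11+:5] type=14 & 0x1f = 0xe; word=0x7000
[10+:1] mode=0 & 0x1 = 0x0; word=0x7000
[4+:6] kind=15 & 0x3f = 0xf; word=0x70f0
[3+:1] opcode=1 & 0x1 = 0x1; word=0x70f8
[0+:3] state=1 & 0x7 = 0x1; word=0x70f9
word = 0x70f9 → big-endian bytes:
  [0]=0x70  [1]=0xf9

70 f9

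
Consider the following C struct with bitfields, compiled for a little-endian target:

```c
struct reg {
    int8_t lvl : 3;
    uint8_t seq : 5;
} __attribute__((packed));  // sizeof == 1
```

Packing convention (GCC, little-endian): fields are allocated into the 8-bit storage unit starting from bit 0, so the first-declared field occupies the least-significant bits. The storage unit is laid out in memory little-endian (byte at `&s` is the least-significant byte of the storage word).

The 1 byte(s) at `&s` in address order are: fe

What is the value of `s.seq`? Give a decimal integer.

31

[0]=0xfe (little-endian) → word 0xfe
lvl:3 @ bit 0 → (0xfe>>0)&0x7 = 0x6
seq:5 @ bit 3 → (0xfe>>3)&0x1f = 0x1f  ←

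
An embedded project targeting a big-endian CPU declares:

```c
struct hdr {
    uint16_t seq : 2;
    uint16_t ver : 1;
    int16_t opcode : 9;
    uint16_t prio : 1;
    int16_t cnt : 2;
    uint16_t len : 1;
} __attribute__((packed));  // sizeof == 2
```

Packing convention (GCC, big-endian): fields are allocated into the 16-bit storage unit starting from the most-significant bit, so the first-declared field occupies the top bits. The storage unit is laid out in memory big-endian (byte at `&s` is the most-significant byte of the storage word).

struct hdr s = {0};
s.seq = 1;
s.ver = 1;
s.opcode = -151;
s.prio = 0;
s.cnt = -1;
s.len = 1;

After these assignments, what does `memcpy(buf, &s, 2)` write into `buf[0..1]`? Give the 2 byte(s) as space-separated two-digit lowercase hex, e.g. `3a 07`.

seq:2 = 1 → 0x1 << 14 → word 0x4000
ver:1 = 1 → 0x1 << 13 → word 0x6000
opcode:9 = -151 → 0x169 << 4 → word 0x7690
prio:1 = 0 → 0x0 << 3 → word 0x7690
cnt:2 = -1 → 0x3 << 1 → word 0x7696
len:1 = 1 → 0x1 << 0 → word 0x7697
word = 0x7697 → big-endian bytes:
  [0]=0x76  [1]=0x97

76 97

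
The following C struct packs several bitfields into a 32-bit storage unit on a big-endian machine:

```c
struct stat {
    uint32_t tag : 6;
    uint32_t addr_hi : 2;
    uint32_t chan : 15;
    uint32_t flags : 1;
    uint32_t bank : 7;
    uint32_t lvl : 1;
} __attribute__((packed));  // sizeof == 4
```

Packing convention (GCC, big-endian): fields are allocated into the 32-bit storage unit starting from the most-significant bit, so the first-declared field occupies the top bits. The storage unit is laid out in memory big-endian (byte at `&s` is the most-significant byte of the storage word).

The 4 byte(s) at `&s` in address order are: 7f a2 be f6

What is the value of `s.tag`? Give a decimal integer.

31

[0]=0x7f [1]=0xa2 [2]=0xbe [3]=0xf6 (big-endian) → word 0x7fa2bef6
tag:6 @ bit 26 → (0x7fa2bef6>>26)&0x3f = 0x1f  ←
addr_hi:2 @ bit 24 → (0x7fa2bef6>>24)&0x3 = 0x3
chan:15 @ bit 9 → (0x7fa2bef6>>9)&0x7fff = 0x515f
flags:1 @ bit 8 → (0x7fa2bef6>>8)&0x1 = 0x0
bank:7 @ bit 1 → (0x7fa2bef6>>1)&0x7f = 0x7b
lvl:1 @ bit 0 → (0x7fa2bef6>>0)&0x1 = 0x0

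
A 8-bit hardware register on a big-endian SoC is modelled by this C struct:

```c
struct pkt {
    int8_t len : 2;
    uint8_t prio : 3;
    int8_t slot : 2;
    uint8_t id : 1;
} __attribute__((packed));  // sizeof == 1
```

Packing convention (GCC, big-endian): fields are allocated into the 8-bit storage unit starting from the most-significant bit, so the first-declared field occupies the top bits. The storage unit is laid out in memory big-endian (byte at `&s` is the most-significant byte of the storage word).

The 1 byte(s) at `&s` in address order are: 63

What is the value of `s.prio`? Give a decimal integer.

[0]=0x63 (big-endian) → word 0x63
len:2 @ bit 6 → (0x63>>6)&0x3 = 0x1
prio:3 @ bit 3 → (0x63>>3)&0x7 = 0x4  ←
slot:2 @ bit 1 → (0x63>>1)&0x3 = 0x1
id:1 @ bit 0 → (0x63>>0)&0x1 = 0x1

4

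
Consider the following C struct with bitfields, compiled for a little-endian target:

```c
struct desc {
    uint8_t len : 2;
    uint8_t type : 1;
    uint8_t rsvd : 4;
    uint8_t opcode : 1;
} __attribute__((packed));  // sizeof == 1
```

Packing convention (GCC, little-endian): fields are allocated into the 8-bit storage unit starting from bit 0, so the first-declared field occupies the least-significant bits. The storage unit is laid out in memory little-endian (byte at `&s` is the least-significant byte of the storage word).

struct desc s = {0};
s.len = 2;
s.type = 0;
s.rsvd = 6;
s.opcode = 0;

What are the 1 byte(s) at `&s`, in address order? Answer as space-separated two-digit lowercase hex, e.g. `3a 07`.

32

len (2b) val=2 bits=0x2 at bit 0: 0x02
type (1b) val=0 bits=0x0 at bit 2: 0x02
rsvd (4b) val=6 bits=0x6 at bit 3: 0x32
opcode (1b) val=0 bits=0x0 at bit 7: 0x32
word = 0x32 → little-endian bytes:
  [0]=0x32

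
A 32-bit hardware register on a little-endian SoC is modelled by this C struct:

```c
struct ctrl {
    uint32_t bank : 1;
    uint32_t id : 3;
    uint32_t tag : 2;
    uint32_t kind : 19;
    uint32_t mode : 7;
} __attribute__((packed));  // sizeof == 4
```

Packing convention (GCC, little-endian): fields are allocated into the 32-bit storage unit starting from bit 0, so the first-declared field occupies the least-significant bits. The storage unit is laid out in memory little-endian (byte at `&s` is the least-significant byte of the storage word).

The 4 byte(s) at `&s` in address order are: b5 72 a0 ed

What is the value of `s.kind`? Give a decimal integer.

[0]=0xb5 [1]=0x72 [2]=0xa0 [3]=0xed (little-endian) → word 0xeda072b5
bank [0+:1] = (word>>0) & 0x1 = 1
id [1+:3] = (word>>1) & 0x7 = 2
tag [4+:2] = (word>>4) & 0x3 = 3
kind [6+:19] = (word>>6) & 0x7ffff = 426442  ←
mode [25+:7] = (word>>25) & 0x7f = 118

426442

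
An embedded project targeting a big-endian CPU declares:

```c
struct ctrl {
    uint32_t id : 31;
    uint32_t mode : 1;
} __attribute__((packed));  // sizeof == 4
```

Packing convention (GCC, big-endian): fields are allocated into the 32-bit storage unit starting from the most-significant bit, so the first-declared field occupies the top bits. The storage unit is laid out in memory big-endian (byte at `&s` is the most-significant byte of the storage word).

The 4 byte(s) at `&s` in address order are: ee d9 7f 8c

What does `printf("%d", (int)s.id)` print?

[0]=0xee [1]=0xd9 [2]=0x7f [3]=0x8c (big-endian) → word 0xeed97f8c
id:31 @ bit 1 → (0xeed97f8c>>1)&0x7fffffff = 0x776cbfc6  ←
mode:1 @ bit 0 → (0xeed97f8c>>0)&0x1 = 0x0

2003615686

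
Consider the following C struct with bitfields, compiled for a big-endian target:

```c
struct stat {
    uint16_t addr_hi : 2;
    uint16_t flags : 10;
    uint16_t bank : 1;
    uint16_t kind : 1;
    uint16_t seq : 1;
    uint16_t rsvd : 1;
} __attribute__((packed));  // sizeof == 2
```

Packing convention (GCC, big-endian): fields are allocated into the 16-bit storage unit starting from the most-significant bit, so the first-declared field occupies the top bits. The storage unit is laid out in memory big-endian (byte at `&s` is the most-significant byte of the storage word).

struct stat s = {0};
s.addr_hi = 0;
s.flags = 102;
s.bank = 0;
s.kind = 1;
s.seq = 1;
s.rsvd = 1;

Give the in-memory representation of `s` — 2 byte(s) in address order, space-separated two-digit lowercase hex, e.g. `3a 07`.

06 67

addr_hi:2 = 0 → 0x0 << 14 → word 0x0000
flags:10 = 102 → 0x66 << 4 → word 0x0660
bank:1 = 0 → 0x0 << 3 → word 0x0660
kind:1 = 1 → 0x1 << 2 → word 0x0664
seq:1 = 1 → 0x1 << 1 → word 0x0666
rsvd:1 = 1 → 0x1 << 0 → word 0x0667
word = 0x0667 → big-endian bytes:
  [0]=0x06  [1]=0x67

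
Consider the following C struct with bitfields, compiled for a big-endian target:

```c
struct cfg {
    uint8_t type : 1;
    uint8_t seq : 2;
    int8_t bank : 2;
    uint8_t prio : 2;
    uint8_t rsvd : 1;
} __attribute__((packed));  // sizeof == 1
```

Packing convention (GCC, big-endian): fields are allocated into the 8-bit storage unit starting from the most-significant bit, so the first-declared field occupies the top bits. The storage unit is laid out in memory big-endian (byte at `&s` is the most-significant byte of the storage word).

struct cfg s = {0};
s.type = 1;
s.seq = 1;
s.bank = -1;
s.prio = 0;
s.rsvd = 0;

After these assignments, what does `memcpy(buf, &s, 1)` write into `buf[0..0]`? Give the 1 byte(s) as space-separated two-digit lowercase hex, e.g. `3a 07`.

b8

[7+:1] type=1 & 0x1 = 0x1; word=0x80
[5+:2] seq=1 & 0x3 = 0x1; word=0xa0
[3+:2] bank=-1 & 0x3 = 0x3; word=0xb8
[1+:2] prio=0 & 0x3 = 0x0; word=0xb8
[0+:1] rsvd=0 & 0x1 = 0x0; word=0xb8
word = 0xb8 → big-endian bytes:
  [0]=0xb8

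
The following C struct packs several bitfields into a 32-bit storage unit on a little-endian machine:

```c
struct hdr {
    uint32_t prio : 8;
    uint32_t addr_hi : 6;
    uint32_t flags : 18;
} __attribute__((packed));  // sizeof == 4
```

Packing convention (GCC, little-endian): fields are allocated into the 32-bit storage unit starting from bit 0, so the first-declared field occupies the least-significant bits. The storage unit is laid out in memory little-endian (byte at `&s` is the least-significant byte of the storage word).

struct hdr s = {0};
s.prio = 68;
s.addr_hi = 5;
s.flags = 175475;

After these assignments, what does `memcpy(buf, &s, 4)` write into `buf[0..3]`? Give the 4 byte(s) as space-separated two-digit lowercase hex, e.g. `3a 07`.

prio (8b) val=68 bits=0x44 at bit 0: 0x00000044
addr_hi (6b) val=5 bits=0x5 at bit 8: 0x00000544
flags (18b) val=175475 bits=0x2ad73 at bit 14: 0xab5cc544
word = 0xab5cc544 → little-endian bytes:
  [0]=0x44  [1]=0xc5  [2]=0x5c  [3]=0xab

44 c5 5c ab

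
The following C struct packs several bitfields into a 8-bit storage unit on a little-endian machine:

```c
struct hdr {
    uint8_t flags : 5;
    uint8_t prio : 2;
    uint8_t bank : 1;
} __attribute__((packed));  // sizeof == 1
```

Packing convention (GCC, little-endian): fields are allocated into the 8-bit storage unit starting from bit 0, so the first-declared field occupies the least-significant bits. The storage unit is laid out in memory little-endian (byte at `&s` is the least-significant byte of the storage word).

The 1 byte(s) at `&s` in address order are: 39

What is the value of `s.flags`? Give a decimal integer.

25

[0]=0x39 (little-endian) → word 0x39
flags:5 @ bit 0 → (0x39>>0)&0x1f = 0x19  ←
prio:2 @ bit 5 → (0x39>>5)&0x3 = 0x1
bank:1 @ bit 7 → (0x39>>7)&0x1 = 0x0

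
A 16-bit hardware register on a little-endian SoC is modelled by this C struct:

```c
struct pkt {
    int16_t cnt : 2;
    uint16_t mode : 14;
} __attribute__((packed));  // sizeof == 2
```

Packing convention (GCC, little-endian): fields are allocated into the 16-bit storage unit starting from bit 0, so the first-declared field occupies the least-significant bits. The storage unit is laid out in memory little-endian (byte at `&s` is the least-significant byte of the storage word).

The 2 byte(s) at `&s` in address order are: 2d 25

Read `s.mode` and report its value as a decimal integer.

[0]=0x2d [1]=0x25 (little-endian) → word 0x252d
cnt:2 @ bit 0 → (0x252d>>0)&0x3 = 0x1
mode:14 @ bit 2 → (0x252d>>2)&0x3fff = 0x94b  ←

2379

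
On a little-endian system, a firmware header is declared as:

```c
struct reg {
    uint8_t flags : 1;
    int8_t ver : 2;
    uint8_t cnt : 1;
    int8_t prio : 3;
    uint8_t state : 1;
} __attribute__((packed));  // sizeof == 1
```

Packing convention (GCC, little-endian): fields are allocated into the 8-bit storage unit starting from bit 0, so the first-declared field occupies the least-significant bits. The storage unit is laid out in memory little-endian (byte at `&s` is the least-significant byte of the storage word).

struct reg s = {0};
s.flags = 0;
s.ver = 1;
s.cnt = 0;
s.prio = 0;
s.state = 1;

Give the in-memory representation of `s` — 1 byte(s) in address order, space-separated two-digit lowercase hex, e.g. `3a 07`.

82

[0+:1] flags=0 & 0x1 = 0x0; word=0x00
[1+:2] ver=1 & 0x3 = 0x1; word=0x02
[3+:1] cnt=0 & 0x1 = 0x0; word=0x02
[4+:3] prio=0 & 0x7 = 0x0; word=0x02
[7+:1] state=1 & 0x1 = 0x1; word=0x82
word = 0x82 → little-endian bytes:
  [0]=0x82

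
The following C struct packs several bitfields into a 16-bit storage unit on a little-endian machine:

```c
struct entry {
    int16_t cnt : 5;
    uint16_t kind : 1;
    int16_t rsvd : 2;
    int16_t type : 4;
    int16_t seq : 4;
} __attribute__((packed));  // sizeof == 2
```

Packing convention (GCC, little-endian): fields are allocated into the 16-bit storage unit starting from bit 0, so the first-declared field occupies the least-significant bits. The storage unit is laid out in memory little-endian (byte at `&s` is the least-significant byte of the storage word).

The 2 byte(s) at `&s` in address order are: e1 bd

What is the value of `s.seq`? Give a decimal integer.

-5

[0]=0xe1 [1]=0xbd (little-endian) → word 0xbde1
cnt [0+:5] = (word>>0) & 0x1f = 1
kind [5+:1] = (word>>5) & 0x1 = 1
rsvd [6+:2] = (word>>6) & 0x3 = 3
type [8+:4] = (word>>8) & 0xf = 13
seq [12+:4] = (word>>12) & 0xf = 11  ←
seq signed 4b, MSB=1: 11 - 16 = -5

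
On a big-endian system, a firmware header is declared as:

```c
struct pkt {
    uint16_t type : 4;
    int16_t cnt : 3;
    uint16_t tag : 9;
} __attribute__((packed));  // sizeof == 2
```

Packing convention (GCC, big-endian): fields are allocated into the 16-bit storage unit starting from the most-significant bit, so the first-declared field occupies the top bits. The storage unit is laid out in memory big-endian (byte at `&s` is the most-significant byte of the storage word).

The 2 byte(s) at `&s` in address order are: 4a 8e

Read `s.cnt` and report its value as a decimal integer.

-3

[0]=0x4a [1]=0x8e (big-endian) → word 0x4a8e
type [12+:4] = (word>>12) & 0xf = 4
cnt [9+:3] = (word>>9) & 0x7 = 5  ←
tag [0+:9] = (word>>0) & 0x1ff = 142
cnt signed 3b, MSB=1: 5 - 8 = -3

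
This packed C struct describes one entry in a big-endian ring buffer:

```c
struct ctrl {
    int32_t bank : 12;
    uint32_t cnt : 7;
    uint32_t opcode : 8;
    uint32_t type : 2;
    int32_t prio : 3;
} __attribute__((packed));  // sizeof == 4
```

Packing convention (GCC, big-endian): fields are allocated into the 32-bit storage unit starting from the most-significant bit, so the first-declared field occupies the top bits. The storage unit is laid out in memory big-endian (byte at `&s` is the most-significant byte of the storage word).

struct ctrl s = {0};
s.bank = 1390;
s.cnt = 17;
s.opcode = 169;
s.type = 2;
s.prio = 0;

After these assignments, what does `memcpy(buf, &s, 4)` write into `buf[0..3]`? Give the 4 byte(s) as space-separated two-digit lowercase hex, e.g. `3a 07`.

bank:12 = 1390 → 0x56e << 20 → word 0x56e00000
cnt:7 = 17 → 0x11 << 13 → word 0x56e22000
opcode:8 = 169 → 0xa9 << 5 → word 0x56e23520
type:2 = 2 → 0x2 << 3 → word 0x56e23530
prio:3 = 0 → 0x0 << 0 → word 0x56e23530
word = 0x56e23530 → big-endian bytes:
  [0]=0x56  [1]=0xe2  [2]=0x35  [3]=0x30

56 e2 35 30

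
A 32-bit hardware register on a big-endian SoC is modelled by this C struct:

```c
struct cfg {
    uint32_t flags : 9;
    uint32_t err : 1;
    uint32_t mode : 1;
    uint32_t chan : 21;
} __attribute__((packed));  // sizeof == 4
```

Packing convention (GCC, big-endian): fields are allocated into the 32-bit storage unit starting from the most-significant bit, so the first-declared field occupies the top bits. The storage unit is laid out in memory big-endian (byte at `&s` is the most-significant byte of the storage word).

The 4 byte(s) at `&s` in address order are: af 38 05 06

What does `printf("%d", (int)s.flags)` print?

[0]=0xaf [1]=0x38 [2]=0x05 [3]=0x06 (big-endian) → word 0xaf380506
flags [23+:9] = (word>>23) & 0x1ff = 350  ←
err [22+:1] = (word>>22) & 0x1 = 0
mode [21+:1] = (word>>21) & 0x1 = 1
chan [0+:21] = (word>>0) & 0x1fffff = 1574150

350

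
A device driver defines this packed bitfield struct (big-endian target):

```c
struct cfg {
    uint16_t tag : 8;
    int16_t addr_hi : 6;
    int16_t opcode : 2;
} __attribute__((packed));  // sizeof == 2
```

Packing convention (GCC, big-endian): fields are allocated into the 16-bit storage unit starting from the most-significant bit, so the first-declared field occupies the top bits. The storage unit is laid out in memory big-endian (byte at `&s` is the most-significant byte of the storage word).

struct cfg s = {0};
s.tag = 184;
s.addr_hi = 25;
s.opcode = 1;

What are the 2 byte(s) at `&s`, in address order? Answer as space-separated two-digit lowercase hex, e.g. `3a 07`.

b8 65

tag (8b) val=184 bits=0xb8 at bit 8: 0xb800
addr_hi (6b) val=25 bits=0x19 at bit 2: 0xb864
opcode (2b) val=1 bits=0x1 at bit 0: 0xb865
word = 0xb865 → big-endian bytes:
  [0]=0xb8  [1]=0x65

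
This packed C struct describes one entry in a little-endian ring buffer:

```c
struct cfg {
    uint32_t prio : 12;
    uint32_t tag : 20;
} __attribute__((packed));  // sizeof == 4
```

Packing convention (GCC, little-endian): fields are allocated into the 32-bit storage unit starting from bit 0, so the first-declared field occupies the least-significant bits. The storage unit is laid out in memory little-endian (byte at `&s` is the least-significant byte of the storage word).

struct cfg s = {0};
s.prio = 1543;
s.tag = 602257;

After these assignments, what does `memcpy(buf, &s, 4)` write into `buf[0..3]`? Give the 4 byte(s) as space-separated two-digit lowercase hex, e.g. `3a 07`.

07 16 09 93

prio:12 = 1543 → 0x607 << 0 → word 0x00000607
tag:20 = 602257 → 0x93091 << 12 → word 0x93091607
word = 0x93091607 → little-endian bytes:
  [0]=0x07  [1]=0x16  [2]=0x09  [3]=0x93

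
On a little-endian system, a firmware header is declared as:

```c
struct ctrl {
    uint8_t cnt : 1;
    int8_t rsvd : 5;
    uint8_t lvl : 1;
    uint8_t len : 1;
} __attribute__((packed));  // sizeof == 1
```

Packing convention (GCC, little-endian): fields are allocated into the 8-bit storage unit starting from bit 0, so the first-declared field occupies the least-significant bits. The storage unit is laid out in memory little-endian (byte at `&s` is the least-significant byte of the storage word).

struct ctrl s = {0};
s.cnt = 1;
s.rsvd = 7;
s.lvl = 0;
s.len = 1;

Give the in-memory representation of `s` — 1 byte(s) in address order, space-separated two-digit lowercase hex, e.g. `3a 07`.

8f

cnt (1b) val=1 bits=0x1 at bit 0: 0x01
rsvd (5b) val=7 bits=0x7 at bit 1: 0x0f
lvl (1b) val=0 bits=0x0 at bit 6: 0x0f
len (1b) val=1 bits=0x1 at bit 7: 0x8f
word = 0x8f → little-endian bytes:
  [0]=0x8f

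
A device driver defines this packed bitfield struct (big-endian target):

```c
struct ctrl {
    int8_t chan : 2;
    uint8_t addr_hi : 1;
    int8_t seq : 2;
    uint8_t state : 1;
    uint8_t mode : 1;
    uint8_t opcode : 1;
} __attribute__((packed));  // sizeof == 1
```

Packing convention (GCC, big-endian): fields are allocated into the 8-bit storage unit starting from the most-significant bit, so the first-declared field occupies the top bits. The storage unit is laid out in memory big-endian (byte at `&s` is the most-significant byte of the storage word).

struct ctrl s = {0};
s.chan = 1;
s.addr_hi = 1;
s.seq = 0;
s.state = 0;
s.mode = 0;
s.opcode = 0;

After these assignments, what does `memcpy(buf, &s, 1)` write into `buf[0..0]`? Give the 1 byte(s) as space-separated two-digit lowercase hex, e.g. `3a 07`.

[6+:2] chan=1 & 0x3 = 0x1; word=0x40
[5+:1] addr_hi=1 & 0x1 = 0x1; word=0x60
[3+:2] seq=0 & 0x3 = 0x0; word=0x60
[2+:1] state=0 & 0x1 = 0x0; word=0x60
[1+:1] mode=0 & 0x1 = 0x0; word=0x60
[0+:1] opcode=0 & 0x1 = 0x0; word=0x60
word = 0x60 → big-endian bytes:
  [0]=0x60

60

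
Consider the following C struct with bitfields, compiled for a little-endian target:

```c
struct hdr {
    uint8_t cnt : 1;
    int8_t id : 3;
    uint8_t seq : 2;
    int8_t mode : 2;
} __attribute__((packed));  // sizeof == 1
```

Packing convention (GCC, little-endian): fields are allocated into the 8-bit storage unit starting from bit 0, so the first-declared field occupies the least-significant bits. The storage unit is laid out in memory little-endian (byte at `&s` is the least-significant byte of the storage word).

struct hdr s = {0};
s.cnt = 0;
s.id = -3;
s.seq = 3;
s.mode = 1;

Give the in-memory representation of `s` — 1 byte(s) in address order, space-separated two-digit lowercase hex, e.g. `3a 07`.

7a

[0+:1] cnt=0 & 0x1 = 0x0; word=0x00
[1+:3] id=-3 & 0x7 = 0x5; word=0x0a
[4+:2] seq=3 & 0x3 = 0x3; word=0x3a
[6+:2] mode=1 & 0x3 = 0x1; word=0x7a
word = 0x7a → little-endian bytes:
  [0]=0x7a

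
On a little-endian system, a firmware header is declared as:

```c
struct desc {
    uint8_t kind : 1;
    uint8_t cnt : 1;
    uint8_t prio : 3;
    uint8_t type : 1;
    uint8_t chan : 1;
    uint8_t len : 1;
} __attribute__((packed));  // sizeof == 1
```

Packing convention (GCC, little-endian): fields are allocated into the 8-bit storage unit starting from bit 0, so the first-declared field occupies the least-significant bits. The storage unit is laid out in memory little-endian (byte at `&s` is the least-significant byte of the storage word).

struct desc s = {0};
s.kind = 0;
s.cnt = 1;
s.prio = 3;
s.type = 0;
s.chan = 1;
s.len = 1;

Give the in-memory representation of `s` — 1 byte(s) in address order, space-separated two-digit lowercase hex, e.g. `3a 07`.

ce

kind:1 = 0 → 0x0 << 0 → word 0x00
cnt:1 = 1 → 0x1 << 1 → word 0x02
prio:3 = 3 → 0x3 << 2 → word 0x0e
type:1 = 0 → 0x0 << 5 → word 0x0e
chan:1 = 1 → 0x1 << 6 → word 0x4e
len:1 = 1 → 0x1 << 7 → word 0xce
word = 0xce → little-endian bytes:
  [0]=0xce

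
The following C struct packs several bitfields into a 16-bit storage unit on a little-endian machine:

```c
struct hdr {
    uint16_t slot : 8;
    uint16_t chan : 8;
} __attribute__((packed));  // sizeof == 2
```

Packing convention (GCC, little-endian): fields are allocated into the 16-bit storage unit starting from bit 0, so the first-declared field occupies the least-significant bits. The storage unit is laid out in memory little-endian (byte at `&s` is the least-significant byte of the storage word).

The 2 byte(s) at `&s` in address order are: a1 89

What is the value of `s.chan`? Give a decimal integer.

[0]=0xa1 [1]=0x89 (little-endian) → word 0x89a1
slot [0+:8] = (word>>0) & 0xff = 161
chan [8+:8] = (word>>8) & 0xff = 137  ←

137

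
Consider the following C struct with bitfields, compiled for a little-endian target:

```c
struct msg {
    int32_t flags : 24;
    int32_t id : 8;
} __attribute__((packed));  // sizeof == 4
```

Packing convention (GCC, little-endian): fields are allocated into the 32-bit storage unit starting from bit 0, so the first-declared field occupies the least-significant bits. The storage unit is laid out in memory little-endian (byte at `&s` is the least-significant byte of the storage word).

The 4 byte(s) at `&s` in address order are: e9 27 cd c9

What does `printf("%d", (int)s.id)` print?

-55

[0]=0xe9 [1]=0x27 [2]=0xcd [3]=0xc9 (little-endian) → word 0xc9cd27e9
flags [0+:24] = (word>>0) & 0xffffff = 13445097
id [24+:8] = (word>>24) & 0xff = 201  ←
id signed 8b, MSB=1: 201 - 256 = -55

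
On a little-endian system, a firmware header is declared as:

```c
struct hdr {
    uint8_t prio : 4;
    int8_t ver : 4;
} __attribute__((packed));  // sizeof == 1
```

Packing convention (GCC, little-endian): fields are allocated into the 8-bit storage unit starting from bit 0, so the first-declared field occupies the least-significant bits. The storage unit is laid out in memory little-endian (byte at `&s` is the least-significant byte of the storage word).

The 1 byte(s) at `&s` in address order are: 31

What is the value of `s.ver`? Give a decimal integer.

3

[0]=0x31 (little-endian) → word 0x31
prio [0+:4] = (word>>0) & 0xf = 1
ver [4+:4] = (word>>4) & 0xf = 3  ←
ver signed 4b, MSB=0: value = 3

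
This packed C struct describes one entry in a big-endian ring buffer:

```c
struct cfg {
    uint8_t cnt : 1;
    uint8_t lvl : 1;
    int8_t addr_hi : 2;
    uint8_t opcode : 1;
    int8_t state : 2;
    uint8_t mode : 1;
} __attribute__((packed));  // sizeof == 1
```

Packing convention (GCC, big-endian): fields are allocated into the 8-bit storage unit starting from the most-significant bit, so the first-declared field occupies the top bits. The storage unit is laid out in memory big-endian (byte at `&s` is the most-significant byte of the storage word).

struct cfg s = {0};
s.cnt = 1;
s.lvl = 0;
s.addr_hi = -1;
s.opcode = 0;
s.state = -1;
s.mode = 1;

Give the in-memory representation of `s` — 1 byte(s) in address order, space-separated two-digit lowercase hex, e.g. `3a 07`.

cnt:1 = 1 → 0x1 << 7 → word 0x80
lvl:1 = 0 → 0x0 << 6 → word 0x80
addr_hi:2 = -1 → 0x3 << 4 → word 0xb0
opcode:1 = 0 → 0x0 << 3 → word 0xb0
state:2 = -1 → 0x3 << 1 → word 0xb6
mode:1 = 1 → 0x1 << 0 → word 0xb7
word = 0xb7 → big-endian bytes:
  [0]=0xb7

b7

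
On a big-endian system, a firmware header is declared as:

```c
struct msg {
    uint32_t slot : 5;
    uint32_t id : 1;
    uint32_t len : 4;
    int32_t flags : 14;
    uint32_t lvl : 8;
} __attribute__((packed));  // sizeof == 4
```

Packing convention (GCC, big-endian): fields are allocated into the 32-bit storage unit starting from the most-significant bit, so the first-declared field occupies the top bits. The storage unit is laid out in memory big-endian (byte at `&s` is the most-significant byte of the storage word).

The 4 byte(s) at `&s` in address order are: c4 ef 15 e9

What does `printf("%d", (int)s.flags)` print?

-4331

[0]=0xc4 [1]=0xef [2]=0x15 [3]=0xe9 (big-endian) → word 0xc4ef15e9
slot [27+:5] = (word>>27) & 0x1f = 24
id [26+:1] = (word>>26) & 0x1 = 1
len [22+:4] = (word>>22) & 0xf = 3
flags [8+:14] = (word>>8) & 0x3fff = 12053  ←
lvl [0+:8] = (word>>0) & 0xff = 233
flags signed 14b, MSB=1: 12053 - 16384 = -4331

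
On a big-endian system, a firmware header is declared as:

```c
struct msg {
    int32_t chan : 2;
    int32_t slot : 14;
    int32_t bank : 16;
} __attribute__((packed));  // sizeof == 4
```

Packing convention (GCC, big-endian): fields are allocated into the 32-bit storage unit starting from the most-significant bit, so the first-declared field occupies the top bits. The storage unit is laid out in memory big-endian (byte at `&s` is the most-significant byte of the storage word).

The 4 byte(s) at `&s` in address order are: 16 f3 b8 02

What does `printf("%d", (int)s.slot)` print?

[0]=0x16 [1]=0xf3 [2]=0xb8 [3]=0x02 (big-endian) → word 0x16f3b802
chan:2 @ bit 30 → (0x16f3b802>>30)&0x3 = 0x0
slot:14 @ bit 16 → (0x16f3b802>>16)&0x3fff = 0x16f3  ←
bank:16 @ bit 0 → (0x16f3b802>>0)&0xffff = 0xb802
slot signed 14b, MSB=0: value = 5875

5875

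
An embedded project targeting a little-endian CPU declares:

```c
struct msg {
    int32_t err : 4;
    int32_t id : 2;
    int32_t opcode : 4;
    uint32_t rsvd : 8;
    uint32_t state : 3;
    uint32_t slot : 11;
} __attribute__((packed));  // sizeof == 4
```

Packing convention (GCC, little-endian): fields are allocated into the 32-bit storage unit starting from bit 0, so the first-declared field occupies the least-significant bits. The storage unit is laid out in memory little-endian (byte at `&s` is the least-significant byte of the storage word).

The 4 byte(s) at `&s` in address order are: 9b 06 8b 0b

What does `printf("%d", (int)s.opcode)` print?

-6

[0]=0x9b [1]=0x06 [2]=0x8b [3]=0x0b (little-endian) → word 0x0b8b069b
err:4 @ bit 0 → (0x0b8b069b>>0)&0xf = 0xb
id:2 @ bit 4 → (0x0b8b069b>>4)&0x3 = 0x1
opcode:4 @ bit 6 → (0x0b8b069b>>6)&0xf = 0xa  ←
rsvd:8 @ bit 10 → (0x0b8b069b>>10)&0xff = 0xc1
state:3 @ bit 18 → (0x0b8b069b>>18)&0x7 = 0x2
slot:11 @ bit 21 → (0x0b8b069b>>21)&0x7ff = 0x5c
opcode signed 4b, MSB=1: 10 - 16 = -6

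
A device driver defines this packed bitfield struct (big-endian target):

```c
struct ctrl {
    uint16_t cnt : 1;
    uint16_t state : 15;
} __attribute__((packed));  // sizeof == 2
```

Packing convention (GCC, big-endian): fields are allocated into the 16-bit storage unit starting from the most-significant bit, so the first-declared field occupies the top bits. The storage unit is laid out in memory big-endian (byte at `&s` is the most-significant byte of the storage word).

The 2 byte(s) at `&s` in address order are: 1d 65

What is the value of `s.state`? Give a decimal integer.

[0]=0x1d [1]=0x65 (big-endian) → word 0x1d65
cnt [15+:1] = (word>>15) & 0x1 = 0
state [0+:15] = (word>>0) & 0x7fff = 7525  ←

7525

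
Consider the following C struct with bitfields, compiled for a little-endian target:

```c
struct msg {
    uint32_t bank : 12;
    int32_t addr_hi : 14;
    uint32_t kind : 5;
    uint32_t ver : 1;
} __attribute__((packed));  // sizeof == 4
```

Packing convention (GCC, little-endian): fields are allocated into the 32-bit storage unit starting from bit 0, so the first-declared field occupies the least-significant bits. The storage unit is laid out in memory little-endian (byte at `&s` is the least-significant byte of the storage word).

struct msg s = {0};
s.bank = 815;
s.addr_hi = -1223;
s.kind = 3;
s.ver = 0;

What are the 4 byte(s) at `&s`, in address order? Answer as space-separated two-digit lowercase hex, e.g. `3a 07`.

bank (12b) val=815 bits=0x32f at bit 0: 0x0000032f
addr_hi (14b) val=-1223 bits=0x3b39 at bit 12: 0x03b3932f
kind (5b) val=3 bits=0x3 at bit 26: 0x0fb3932f
ver (1b) val=0 bits=0x0 at bit 31: 0x0fb3932f
word = 0x0fb3932f → little-endian bytes:
  [0]=0x2f  [1]=0x93  [2]=0xb3  [3]=0x0f

2f 93 b3 0f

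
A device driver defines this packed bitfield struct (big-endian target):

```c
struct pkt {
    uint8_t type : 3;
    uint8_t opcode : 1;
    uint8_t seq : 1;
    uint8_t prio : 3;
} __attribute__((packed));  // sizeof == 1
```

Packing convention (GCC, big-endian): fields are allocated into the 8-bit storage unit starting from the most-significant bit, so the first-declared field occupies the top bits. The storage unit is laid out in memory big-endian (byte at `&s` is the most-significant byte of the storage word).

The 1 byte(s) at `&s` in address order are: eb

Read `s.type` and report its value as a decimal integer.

7

[0]=0xeb (big-endian) → word 0xeb
type:3 @ bit 5 → (0xeb>>5)&0x7 = 0x7  ←
opcode:1 @ bit 4 → (0xeb>>4)&0x1 = 0x0
seq:1 @ bit 3 → (0xeb>>3)&0x1 = 0x1
prio:3 @ bit 0 → (0xeb>>0)&0x7 = 0x3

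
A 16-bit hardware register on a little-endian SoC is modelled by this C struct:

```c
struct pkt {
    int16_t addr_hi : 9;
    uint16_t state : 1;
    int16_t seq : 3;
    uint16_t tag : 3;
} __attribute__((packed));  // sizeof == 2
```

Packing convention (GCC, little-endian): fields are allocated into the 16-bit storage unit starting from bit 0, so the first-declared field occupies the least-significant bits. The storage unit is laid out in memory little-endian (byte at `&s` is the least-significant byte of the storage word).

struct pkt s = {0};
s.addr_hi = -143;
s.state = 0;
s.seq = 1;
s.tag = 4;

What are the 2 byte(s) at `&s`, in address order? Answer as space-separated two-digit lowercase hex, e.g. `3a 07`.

71 85

addr_hi:9 = -143 → 0x171 << 0 → word 0x0171
state:1 = 0 → 0x0 << 9 → word 0x0171
seq:3 = 1 → 0x1 << 10 → word 0x0571
tag:3 = 4 → 0x4 << 13 → word 0x8571
word = 0x8571 → little-endian bytes:
  [0]=0x71  [1]=0x85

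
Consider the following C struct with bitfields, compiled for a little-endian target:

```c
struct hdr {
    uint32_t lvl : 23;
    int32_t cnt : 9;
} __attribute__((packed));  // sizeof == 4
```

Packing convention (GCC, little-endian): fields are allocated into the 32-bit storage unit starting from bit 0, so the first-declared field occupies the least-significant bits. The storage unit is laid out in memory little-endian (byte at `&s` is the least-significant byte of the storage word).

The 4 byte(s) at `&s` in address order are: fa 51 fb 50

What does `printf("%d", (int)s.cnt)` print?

161

[0]=0xfa [1]=0x51 [2]=0xfb [3]=0x50 (little-endian) → word 0x50fb51fa
lvl [0+:23] = (word>>0) & 0x7fffff = 8081914
cnt [23+:9] = (word>>23) & 0x1ff = 161  ←
cnt signed 9b, MSB=0: value = 161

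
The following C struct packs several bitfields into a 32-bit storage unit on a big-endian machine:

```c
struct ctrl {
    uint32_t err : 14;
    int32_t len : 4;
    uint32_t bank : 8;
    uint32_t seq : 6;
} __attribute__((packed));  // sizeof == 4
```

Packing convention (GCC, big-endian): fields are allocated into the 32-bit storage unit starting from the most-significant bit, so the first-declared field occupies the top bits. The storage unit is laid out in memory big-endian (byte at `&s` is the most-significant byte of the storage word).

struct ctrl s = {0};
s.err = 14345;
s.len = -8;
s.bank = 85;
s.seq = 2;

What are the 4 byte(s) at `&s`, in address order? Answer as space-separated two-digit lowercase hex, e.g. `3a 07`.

[18+:14] err=14345 & 0x3fff = 0x3809; word=0xe0240000
[14+:4] len=-8 & 0xf = 0x8; word=0xe0260000
[6+:8] bank=85 & 0xff = 0x55; word=0xe0261540
[0+:6] seq=2 & 0x3f = 0x2; word=0xe0261542
word = 0xe0261542 → big-endian bytes:
  [0]=0xe0  [1]=0x26  [2]=0x15  [3]=0x42

e0 26 15 42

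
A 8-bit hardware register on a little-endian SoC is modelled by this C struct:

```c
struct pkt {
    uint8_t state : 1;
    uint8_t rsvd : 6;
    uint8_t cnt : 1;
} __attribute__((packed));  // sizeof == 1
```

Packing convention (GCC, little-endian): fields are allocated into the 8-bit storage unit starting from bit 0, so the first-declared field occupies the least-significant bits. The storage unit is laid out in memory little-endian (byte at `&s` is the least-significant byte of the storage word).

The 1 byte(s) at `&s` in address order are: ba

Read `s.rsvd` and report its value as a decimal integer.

[0]=0xba (little-endian) → word 0xba
state [0+:1] = (word>>0) & 0x1 = 0
rsvd [1+:6] = (word>>1) & 0x3f = 29  ←
cnt [7+:1] = (word>>7) & 0x1 = 1

29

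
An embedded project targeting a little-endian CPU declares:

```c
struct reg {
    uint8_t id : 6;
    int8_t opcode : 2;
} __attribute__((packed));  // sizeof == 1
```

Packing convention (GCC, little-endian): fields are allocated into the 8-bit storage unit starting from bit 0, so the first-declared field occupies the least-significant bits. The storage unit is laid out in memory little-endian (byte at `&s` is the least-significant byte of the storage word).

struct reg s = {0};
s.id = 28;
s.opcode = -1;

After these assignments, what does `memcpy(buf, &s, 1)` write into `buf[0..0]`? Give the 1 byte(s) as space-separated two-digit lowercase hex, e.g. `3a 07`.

dc

[0+:6] id=28 & 0x3f = 0x1c; word=0x1c
[6+:2] opcode=-1 & 0x3 = 0x3; word=0xdc
word = 0xdc → little-endian bytes:
  [0]=0xdc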